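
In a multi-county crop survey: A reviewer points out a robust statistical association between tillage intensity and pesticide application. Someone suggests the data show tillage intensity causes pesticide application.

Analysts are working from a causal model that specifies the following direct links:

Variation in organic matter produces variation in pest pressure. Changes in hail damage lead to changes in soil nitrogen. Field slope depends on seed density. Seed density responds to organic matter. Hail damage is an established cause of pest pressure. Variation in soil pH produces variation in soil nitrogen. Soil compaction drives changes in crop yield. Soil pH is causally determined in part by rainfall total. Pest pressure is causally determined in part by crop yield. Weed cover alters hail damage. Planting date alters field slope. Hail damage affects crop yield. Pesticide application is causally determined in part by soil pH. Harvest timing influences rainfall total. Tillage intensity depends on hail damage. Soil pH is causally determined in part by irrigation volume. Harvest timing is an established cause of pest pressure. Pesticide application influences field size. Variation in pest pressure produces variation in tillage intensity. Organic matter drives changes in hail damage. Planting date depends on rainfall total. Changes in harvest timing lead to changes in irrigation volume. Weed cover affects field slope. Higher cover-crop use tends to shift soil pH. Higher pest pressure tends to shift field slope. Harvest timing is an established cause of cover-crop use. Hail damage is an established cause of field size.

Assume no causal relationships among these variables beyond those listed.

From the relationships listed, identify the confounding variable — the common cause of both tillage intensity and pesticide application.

harvest timing

Harvest timing has a causal path to tillage intensity (harvest timing → pest pressure → tillage intensity) and a separate causal path to pesticide application (harvest timing → cover-crop use → soil pH → pesticide application), so it is a common cause of both.
No stated relationship gives tillage intensity a causal route to pesticide application, so the correlation is explained by the shared upstream cause rather than a direct effect.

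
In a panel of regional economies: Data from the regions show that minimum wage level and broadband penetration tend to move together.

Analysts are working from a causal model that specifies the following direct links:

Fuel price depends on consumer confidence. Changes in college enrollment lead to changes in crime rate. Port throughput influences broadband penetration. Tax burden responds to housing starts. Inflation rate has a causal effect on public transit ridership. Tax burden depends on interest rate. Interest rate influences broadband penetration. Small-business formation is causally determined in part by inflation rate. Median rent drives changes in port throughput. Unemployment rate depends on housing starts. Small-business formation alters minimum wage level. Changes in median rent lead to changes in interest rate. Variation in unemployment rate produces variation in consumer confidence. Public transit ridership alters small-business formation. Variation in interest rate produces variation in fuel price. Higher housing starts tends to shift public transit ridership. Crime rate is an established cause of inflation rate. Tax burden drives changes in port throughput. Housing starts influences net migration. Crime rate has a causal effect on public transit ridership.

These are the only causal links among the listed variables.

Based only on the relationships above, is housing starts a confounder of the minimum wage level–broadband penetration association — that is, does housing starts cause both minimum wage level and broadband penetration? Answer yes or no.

Housing starts has a causal path to minimum wage level (housing starts → public transit ridership → small-business formation → minimum wage level) and to broadband penetration (housing starts → tax burden → port throughput → broadband penetration), so it is a common cause of both — a confounder.

yes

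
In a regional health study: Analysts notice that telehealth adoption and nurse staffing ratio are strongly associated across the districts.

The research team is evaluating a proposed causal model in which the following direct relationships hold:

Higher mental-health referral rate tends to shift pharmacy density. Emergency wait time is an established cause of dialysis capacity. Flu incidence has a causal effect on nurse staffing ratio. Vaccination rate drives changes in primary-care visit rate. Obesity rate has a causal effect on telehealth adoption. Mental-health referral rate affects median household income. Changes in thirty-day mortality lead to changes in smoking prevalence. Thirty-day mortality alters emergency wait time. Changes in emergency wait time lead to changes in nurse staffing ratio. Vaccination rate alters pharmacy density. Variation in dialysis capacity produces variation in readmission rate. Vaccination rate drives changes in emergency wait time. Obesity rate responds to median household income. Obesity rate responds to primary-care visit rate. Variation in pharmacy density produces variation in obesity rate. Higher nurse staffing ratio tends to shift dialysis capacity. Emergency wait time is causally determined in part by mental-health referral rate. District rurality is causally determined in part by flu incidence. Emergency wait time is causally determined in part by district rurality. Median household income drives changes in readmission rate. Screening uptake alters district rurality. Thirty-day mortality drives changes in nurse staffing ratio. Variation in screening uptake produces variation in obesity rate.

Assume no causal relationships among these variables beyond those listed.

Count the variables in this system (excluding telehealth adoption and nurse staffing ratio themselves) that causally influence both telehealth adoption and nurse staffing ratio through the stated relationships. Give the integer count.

3

The common causes are: mental-health referral rate (to telehealth adoption via mental-health referral rate → median household income → obesity rate → telehealth adoption; to nurse staffing ratio via mental-health referral rate → emergency wait time → nurse staffing ratio); screening uptake (to telehealth adoption via screening uptake → obesity rate → telehealth adoption; to nurse staffing ratio via screening uptake → district rurality → emergency wait time → nurse staffing ratio); vaccination rate (to telehealth adoption via vaccination rate → primary-care visit rate → obesity rate → telehealth adoption; to nurse staffing ratio via vaccination rate → emergency wait time → nurse staffing ratio).
Every other variable lacks a causal path to at least one of telehealth adoption and nurse staffing ratio.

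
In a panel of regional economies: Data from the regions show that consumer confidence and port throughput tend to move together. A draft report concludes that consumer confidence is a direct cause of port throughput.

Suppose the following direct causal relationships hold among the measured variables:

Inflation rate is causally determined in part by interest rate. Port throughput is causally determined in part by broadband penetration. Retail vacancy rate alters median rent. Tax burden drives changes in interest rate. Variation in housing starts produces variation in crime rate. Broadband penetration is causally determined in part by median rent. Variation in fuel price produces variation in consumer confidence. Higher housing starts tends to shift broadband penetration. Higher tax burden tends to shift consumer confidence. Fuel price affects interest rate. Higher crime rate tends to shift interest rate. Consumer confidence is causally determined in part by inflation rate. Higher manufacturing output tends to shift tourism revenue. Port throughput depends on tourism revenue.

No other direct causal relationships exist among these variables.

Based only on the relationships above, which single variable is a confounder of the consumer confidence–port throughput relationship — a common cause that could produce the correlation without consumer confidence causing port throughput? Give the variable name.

housing starts

Housing starts has a causal path to consumer confidence (housing starts → crime rate → interest rate → inflation rate → consumer confidence) and a separate causal path to port throughput (housing starts → broadband penetration → port throughput), so it is a common cause of both.
No stated relationship gives consumer confidence a causal route to port throughput, so the correlation is explained by the shared upstream cause rather than a direct effect.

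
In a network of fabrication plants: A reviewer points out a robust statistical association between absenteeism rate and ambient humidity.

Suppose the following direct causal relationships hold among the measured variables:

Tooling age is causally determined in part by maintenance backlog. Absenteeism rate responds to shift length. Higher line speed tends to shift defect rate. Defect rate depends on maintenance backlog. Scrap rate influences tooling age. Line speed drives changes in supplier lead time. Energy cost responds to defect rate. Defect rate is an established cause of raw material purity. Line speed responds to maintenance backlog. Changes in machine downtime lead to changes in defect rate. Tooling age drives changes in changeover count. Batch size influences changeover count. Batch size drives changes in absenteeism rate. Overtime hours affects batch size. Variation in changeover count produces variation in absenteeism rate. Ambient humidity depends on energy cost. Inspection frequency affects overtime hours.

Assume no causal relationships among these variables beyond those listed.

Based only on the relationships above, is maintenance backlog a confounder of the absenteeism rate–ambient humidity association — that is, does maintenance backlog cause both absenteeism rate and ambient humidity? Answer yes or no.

Maintenance backlog has a causal path to absenteeism rate (maintenance backlog → tooling age → changeover count → absenteeism rate) and to ambient humidity (maintenance backlog → defect rate → energy cost → ambient humidity), so it is a common cause of both — a confounder.

yes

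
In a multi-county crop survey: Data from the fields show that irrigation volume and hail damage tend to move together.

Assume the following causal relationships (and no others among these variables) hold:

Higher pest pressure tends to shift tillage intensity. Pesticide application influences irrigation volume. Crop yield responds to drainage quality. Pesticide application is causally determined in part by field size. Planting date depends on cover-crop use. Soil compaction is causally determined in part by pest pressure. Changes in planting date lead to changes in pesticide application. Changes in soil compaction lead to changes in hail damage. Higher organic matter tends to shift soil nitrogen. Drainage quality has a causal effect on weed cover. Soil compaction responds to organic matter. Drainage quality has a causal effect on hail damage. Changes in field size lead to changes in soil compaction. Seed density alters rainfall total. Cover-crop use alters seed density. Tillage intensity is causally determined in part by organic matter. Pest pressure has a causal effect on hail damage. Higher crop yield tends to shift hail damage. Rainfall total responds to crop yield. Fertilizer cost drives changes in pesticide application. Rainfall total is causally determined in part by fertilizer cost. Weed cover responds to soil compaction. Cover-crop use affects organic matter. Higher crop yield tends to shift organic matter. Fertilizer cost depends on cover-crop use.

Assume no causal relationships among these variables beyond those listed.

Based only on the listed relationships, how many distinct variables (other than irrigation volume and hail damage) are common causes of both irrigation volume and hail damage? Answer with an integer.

The common causes are: cover-crop use (to irrigation volume via cover-crop use → fertilizer cost → pesticide application → irrigation volume; to hail damage via cover-crop use → organic matter → soil compaction → hail damage); field size (to irrigation volume via field size → pesticide application → irrigation volume; to hail damage via field size → soil compaction → hail damage).
Every other variable lacks a causal path to at least one of irrigation volume and hail damage.

2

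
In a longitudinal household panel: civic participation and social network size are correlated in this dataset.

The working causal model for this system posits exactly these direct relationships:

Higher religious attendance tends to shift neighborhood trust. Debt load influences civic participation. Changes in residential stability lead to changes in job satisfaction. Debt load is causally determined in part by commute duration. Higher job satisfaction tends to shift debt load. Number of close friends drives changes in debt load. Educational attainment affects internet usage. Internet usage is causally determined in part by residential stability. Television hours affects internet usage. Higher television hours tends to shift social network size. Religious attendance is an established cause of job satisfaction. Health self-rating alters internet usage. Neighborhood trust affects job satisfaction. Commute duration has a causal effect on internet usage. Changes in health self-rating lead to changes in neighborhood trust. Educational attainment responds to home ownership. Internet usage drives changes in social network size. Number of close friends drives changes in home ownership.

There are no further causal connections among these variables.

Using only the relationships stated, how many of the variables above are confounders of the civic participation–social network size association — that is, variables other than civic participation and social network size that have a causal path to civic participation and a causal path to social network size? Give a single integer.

The common causes are: commute duration (to civic participation via commute duration → debt load → civic participation; to social network size via commute duration → internet usage → social network size); health self-rating (to civic participation via health self-rating → neighborhood trust → job satisfaction → debt load → civic participation; to social network size via health self-rating → internet usage → social network size); number of close friends (to civic participation via number of close friends → debt load → civic participation; to social network size via number of close friends → home ownership → educational attainment → internet usage → social network size); residential stability (to civic participation via residential stability → job satisfaction → debt load → civic participation; to social network size via residential stability → internet usage → social network size).
Every other variable lacks a causal path to at least one of civic participation and social network size.

4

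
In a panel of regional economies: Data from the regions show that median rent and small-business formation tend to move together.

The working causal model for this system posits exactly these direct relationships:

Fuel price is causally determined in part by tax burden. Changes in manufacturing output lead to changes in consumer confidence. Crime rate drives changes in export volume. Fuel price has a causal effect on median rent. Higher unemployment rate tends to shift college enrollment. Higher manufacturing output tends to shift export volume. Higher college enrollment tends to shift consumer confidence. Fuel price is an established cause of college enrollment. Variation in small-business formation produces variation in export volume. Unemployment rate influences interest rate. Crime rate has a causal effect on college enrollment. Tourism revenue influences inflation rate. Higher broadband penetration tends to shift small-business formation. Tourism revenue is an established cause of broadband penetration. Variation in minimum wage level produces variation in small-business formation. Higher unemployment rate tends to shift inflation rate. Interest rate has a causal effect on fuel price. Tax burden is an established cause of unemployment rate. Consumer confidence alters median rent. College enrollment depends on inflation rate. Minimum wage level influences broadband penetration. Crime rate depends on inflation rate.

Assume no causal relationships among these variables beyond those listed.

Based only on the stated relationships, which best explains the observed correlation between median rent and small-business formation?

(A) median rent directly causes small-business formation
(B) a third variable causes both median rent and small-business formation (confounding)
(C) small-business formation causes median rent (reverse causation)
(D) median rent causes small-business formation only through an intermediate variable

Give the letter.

Tourism revenue causes median rent (tourism revenue → inflation rate → college enrollment → consumer confidence → median rent) and small-business formation (tourism revenue → broadband penetration → small-business formation) — a common cause creating the correlation.
There is no stated path from median rent to small-business formation or from small-business formation to median rent, so neither direct nor reverse causation applies.

B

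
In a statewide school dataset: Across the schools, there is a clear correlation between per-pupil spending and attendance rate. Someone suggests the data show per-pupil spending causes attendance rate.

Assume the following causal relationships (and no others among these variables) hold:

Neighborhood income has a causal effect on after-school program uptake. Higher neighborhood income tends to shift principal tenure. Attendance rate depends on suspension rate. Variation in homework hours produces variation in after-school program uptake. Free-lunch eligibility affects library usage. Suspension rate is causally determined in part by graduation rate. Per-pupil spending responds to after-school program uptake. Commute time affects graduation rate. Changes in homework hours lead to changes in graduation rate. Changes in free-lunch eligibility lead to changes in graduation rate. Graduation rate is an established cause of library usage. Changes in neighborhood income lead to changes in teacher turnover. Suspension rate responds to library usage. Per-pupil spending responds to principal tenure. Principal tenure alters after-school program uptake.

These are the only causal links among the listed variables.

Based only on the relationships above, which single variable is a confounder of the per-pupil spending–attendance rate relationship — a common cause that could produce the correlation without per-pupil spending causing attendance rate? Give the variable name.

homework hours

Homework hours has a causal path to per-pupil spending (homework hours → after-school program uptake → per-pupil spending) and a separate causal path to attendance rate (homework hours → graduation rate → suspension rate → attendance rate), so it is a common cause of both.
No stated relationship gives per-pupil spending a causal route to attendance rate, so the correlation is explained by the shared upstream cause rather than a direct effect.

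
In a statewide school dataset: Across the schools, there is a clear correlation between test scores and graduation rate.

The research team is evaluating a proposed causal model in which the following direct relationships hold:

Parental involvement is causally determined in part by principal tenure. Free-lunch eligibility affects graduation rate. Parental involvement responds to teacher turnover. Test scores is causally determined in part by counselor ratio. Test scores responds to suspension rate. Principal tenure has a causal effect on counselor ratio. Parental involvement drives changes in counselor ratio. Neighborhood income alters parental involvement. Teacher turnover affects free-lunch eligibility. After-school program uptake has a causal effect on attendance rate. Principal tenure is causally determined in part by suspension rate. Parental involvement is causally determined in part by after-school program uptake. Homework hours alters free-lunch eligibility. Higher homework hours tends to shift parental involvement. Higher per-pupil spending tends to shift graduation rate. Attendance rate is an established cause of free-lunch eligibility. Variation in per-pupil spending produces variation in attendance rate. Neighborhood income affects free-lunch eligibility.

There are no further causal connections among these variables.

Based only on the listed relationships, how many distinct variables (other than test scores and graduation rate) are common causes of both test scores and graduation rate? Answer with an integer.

4

The common causes are: after-school program uptake (to test scores via after-school program uptake → parental involvement → counselor ratio → test scores; to graduation rate via after-school program uptake → attendance rate → free-lunch eligibility → graduation rate); homework hours (to test scores via homework hours → parental involvement → counselor ratio → test scores; to graduation rate via homework hours → free-lunch eligibility → graduation rate); neighborhood income (to test scores via neighborhood income → parental involvement → counselor ratio → test scores; to graduation rate via neighborhood income → free-lunch eligibility → graduation rate); teacher turnover (to test scores via teacher turnover → parental involvement → counselor ratio → test scores; to graduation rate via teacher turnover → free-lunch eligibility → graduation rate).
Every other variable lacks a causal path to at least one of test scores and graduation rate.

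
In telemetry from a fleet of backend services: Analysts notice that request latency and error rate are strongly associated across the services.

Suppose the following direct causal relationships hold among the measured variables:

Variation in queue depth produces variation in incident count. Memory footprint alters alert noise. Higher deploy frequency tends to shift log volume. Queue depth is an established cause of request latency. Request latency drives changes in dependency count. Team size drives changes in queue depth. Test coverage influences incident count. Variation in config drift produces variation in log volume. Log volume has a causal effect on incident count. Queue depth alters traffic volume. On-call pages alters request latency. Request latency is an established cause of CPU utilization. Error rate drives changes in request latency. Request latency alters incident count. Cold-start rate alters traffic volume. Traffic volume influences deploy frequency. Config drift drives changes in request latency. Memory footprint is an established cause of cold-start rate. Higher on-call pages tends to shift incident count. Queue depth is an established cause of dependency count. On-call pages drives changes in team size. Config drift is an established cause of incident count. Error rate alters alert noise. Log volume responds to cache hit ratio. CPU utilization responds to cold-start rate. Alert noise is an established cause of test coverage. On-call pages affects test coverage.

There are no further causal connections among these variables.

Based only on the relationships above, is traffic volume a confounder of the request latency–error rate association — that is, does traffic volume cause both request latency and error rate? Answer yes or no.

no

Traffic volume has no stated causal path to either request latency or error rate. A confounder must cause both variables, so traffic volume does not qualify.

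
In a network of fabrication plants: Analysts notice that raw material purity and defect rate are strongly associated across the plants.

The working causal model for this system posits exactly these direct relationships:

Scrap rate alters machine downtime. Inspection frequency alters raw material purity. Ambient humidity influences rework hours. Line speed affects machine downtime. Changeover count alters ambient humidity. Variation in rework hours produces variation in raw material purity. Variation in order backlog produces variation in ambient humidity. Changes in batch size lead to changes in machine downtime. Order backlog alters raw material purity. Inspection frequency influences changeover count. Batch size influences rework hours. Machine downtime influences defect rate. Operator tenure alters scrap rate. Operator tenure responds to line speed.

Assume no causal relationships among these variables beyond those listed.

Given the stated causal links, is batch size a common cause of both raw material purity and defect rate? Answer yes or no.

yes

Batch size has a causal path to raw material purity (batch size → rework hours → raw material purity) and to defect rate (batch size → machine downtime → defect rate), so it is a common cause of both — a confounder.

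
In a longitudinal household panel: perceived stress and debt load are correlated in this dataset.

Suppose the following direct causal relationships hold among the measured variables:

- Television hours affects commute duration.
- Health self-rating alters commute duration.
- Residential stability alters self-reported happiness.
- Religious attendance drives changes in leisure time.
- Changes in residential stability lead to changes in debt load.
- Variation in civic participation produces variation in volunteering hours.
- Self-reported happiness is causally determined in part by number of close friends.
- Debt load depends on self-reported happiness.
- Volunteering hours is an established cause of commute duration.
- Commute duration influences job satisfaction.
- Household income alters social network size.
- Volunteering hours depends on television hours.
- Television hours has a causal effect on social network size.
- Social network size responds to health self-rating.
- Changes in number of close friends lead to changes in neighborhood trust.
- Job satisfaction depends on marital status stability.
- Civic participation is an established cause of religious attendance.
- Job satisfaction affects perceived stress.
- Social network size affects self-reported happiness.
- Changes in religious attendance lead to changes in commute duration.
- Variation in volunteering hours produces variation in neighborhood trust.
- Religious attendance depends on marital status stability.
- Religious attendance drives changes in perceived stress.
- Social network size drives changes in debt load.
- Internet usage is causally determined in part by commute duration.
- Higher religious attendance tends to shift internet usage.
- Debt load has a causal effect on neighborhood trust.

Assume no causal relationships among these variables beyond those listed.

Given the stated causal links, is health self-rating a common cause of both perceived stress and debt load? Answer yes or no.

yes

Health self-rating has a causal path to perceived stress (health self-rating → commute duration → job satisfaction → perceived stress) and to debt load (health self-rating → social network size → debt load), so it is a common cause of both — a confounder.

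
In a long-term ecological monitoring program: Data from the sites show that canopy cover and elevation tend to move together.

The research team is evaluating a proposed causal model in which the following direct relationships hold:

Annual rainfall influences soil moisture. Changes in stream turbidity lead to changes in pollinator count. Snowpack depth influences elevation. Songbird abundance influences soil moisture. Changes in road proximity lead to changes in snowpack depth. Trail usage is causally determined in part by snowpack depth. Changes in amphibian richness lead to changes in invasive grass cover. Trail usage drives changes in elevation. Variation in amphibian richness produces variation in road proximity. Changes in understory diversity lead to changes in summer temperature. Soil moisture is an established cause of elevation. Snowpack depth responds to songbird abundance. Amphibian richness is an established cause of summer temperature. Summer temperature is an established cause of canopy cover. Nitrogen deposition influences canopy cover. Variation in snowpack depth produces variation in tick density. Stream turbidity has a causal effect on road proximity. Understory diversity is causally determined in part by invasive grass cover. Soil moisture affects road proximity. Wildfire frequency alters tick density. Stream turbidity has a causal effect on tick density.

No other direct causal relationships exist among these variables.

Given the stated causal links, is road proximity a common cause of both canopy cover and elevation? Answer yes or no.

no

Road proximity has no stated causal path to canopy cover. A confounder must cause both variables, so road proximity does not qualify.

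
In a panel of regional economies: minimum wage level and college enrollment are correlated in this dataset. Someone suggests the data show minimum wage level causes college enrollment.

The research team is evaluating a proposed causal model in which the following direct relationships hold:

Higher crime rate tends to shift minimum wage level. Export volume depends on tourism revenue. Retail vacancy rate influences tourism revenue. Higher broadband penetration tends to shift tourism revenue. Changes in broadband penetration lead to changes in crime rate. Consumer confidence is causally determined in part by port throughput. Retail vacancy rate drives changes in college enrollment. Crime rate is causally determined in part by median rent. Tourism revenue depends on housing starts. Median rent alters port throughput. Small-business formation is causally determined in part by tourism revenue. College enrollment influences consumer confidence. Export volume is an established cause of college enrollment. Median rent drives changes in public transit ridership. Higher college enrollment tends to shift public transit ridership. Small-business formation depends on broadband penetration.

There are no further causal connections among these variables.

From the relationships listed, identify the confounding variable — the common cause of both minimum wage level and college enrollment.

broadband penetration

Broadband penetration has a causal path to minimum wage level (broadband penetration → crime rate → minimum wage level) and a separate causal path to college enrollment (broadband penetration → tourism revenue → export volume → college enrollment), so it is a common cause of both.
No stated relationship gives minimum wage level a causal route to college enrollment, so the correlation is explained by the shared upstream cause rather than a direct effect.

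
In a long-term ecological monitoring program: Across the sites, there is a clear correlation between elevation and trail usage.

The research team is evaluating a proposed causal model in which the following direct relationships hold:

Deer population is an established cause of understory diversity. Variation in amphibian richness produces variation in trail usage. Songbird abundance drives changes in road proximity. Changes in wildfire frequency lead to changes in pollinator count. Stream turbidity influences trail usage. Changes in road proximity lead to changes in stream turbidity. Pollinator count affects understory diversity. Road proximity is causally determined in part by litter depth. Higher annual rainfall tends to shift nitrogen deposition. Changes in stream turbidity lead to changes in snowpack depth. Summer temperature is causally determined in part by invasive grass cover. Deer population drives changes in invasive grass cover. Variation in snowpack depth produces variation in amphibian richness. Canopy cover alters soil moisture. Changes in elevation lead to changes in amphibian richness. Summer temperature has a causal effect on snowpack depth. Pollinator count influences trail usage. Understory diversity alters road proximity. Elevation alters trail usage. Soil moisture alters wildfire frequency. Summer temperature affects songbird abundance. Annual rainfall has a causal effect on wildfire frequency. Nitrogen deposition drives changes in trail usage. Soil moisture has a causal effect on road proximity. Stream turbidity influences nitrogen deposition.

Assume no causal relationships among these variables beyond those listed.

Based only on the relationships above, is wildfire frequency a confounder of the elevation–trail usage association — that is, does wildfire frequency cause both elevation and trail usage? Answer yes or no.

no

Wildfire frequency has no stated causal path to elevation. A confounder must cause both variables, so wildfire frequency does not qualify.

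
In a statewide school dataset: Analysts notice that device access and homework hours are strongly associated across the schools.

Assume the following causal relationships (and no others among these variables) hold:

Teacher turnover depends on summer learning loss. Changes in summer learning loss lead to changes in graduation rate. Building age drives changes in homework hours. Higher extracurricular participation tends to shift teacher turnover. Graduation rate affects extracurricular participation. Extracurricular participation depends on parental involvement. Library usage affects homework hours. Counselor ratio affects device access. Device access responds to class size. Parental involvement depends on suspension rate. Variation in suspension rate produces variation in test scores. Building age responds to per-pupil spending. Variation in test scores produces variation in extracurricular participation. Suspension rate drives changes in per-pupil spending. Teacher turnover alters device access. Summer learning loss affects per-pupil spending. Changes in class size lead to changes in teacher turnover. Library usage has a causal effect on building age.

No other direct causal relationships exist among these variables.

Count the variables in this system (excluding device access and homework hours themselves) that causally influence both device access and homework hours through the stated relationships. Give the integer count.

The common causes are: summer learning loss (to device access via summer learning loss → teacher turnover → device access; to homework hours via summer learning loss → per-pupil spending → building age → homework hours); suspension rate (to device access via suspension rate → test scores → extracurricular participation → teacher turnover → device access; to homework hours via suspension rate → per-pupil spending → building age → homework hours).
Every other variable lacks a causal path to at least one of device access and homework hours.

2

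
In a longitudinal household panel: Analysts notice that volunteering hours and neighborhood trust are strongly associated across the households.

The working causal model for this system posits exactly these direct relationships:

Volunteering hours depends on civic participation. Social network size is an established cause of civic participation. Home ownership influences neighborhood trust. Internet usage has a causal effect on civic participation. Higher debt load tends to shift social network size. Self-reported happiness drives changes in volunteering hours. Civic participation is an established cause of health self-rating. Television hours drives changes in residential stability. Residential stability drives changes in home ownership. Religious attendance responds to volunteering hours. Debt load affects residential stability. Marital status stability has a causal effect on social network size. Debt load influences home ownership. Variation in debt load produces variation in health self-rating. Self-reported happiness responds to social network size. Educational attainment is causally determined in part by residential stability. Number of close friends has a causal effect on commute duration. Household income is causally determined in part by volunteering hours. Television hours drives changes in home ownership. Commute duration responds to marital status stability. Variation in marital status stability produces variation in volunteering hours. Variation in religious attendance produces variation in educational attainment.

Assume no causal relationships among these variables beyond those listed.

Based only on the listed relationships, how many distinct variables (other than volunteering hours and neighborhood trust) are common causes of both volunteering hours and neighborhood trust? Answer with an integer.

The common causes are: debt load (to volunteering hours via debt load → social network size → self-reported happiness → volunteering hours; to neighborhood trust via debt load → home ownership → neighborhood trust).
Every other variable lacks a causal path to at least one of volunteering hours and neighborhood trust.

1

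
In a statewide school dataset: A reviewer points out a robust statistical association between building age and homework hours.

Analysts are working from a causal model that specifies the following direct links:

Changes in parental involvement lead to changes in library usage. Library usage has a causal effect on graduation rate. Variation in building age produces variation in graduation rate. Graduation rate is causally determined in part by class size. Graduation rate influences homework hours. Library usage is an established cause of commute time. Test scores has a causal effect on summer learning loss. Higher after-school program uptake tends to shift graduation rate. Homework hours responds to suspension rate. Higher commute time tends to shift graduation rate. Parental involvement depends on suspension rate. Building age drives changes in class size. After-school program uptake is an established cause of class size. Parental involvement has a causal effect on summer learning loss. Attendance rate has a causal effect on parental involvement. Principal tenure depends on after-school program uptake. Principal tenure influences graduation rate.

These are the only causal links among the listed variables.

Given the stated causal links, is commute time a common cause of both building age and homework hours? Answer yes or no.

no

Commute time has no stated causal path to building age. A confounder must cause both variables, so commute time does not qualify.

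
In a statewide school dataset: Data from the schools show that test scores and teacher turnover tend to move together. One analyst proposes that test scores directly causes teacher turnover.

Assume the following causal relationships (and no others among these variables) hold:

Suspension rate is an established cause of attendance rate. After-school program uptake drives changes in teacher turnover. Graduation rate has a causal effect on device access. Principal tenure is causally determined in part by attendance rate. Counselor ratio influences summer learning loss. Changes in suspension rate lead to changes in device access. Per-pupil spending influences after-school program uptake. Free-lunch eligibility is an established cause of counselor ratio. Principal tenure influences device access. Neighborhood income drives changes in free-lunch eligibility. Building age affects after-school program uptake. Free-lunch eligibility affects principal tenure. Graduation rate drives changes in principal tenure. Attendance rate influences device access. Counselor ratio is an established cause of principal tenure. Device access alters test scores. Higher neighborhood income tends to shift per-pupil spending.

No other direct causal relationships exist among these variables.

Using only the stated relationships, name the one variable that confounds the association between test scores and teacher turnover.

neighborhood income

Neighborhood income has a causal path to test scores (neighborhood income → free-lunch eligibility → principal tenure → device access → test scores) and a separate causal path to teacher turnover (neighborhood income → per-pupil spending → after-school program uptake → teacher turnover), so it is a common cause of both.
No stated relationship gives test scores a causal route to teacher turnover, so the correlation is explained by the shared upstream cause rather than a direct effect.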